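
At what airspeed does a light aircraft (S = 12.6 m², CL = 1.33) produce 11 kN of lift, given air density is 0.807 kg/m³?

v = 40.3 m/s

L = ½ρv²S·CL ⇒ v = √(2L/(ρ·S·CL))
v = √(2 × 11000 / (0.807 × 12.6 × 1.33)) = √1627 = 40.3 m/s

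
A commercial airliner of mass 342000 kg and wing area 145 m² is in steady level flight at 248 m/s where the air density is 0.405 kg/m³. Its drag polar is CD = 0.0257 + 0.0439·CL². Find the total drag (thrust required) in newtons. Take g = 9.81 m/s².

In steady level flight, lift balances weight: W = mg = 342000 × 9.81 = 3.355×10^6 N.
Dynamic pressure q = 0.5 × 0.405 × 248² = 12450 Pa.
Required CL = L/(qS) = 3.355×10^6/(12450·145) = 1.858.
CD = 0.0257 + 0.0439 × 1.858² = 0.1772.
D = q·S·CD = 12450 × 145 × 0.1772 = 3.2×10^5 N

D = 3.2×10^5 N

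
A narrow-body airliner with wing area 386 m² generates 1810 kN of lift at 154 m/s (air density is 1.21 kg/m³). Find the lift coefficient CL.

CL = 0.327

From L = ½ρv²S·CL, rearranging gives CL = 2L/(ρv²S).
CL = 2 × 1.81×10^6 / (1.21 × 154² × 386) = 0.327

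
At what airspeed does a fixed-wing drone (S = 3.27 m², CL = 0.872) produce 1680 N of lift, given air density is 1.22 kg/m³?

v = 31.1 m/s

L = ½ρv²S·CL ⇒ v = √(2L/(ρ·S·CL))
v = √(2 × 1680 / (1.22 × 3.27 × 0.872)) = √965.9 = 31.1 m/s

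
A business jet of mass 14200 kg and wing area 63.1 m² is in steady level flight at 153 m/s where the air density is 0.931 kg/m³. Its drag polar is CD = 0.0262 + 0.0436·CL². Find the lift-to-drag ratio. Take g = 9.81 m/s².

In steady level flight, lift balances weight: W = mg = 14200 × 9.81 = 1.393×10^5 N.
Dynamic pressure q = 0.5 × 0.931 × 153² = 10900 Pa.
CL = 2W/(ρv²S) = 2×1.393×10^5/(0.931×153²×63.1) = 0.2026.
CD = 0.0262 + 0.0436 × 0.2026² = 0.02799.
L/D = CL/CD = 0.2026 / 0.02799 = 7.24

L/D = 7.24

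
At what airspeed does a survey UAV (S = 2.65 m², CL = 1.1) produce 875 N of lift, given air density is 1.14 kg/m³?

L = ½ρv²S·CL ⇒ v = √(2L/(ρ·S·CL))
v = √(2 × 875 / (1.14 × 2.65 × 1.1)) = √526.6 = 22.9 m/s

v = 22.9 m/s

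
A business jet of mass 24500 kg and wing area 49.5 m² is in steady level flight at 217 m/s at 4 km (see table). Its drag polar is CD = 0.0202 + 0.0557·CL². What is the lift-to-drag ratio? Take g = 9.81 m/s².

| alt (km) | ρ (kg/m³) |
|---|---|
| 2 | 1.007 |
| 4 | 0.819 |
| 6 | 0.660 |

At 4 km, from the table: ρ = 0.819 kg/m³.
Weight W = mg = 24500 × 9.81 = 2.4034×10^5 N; in level flight L = W.
Dynamic pressure q = 0.5 × 0.819 × 217² = 19280 Pa.
Required CL = L/(qS) = 2.4034×10^5/(19280·49.5) = 0.2518.
CD = 0.0202 + 0.0557 × 0.2518² = 0.02373.
L/D = CL/CD = 0.2518 / 0.02373 = 10.6

L/D = 10.6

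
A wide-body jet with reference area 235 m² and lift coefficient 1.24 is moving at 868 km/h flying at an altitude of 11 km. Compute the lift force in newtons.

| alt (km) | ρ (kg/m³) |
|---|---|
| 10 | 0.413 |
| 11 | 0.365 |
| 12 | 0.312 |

L = 3.09×10^6 N

At 11 km, from the table: ρ = 0.365 kg/m³.
Convert speed: v = 868 km/h ÷ 3.6 = 241.1 m/s.
Dynamic pressure q = ½ρv² = ½ × 0.365 × 241.1² = 10610 Pa.
L = q·S·CL = 10610 × 235 × 1.24 = 3.09×10^6 N ≈ 3090 kN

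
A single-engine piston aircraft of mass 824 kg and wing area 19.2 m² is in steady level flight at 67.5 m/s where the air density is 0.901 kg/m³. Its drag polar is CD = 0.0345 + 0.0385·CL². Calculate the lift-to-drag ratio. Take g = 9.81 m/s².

Weight W = mg = 824 × 9.81 = 8083.4 N; in level flight L = W.
Dynamic pressure q = 0.5 × 0.901 × 67.5² = 2053 Pa.
CL = W/(q·S) = 8083.4 / (2053 × 19.2) = 0.2051.
CD = 0.0345 + 0.0385 × 0.2051² = 0.03612.
L/D = CL/CD = 0.2051 / 0.03612 = 5.68

L/D = 5.68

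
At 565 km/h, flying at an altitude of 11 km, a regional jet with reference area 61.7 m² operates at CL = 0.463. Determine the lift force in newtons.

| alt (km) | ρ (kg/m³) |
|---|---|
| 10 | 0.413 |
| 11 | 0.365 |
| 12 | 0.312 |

L = 1.28×10^5 N

At 11 km, from the table: ρ = 0.365 kg/m³.
Convert speed: v = 565 km/h ÷ 3.6 = 156.9 m/s.
Dynamic pressure q = ½ρv² = ½ × 0.365 × 156.9² = 4495 Pa.
L = q·S·CL = 4495 × 61.7 × 0.463 = 1.28×10^5 N ≈ 128 kN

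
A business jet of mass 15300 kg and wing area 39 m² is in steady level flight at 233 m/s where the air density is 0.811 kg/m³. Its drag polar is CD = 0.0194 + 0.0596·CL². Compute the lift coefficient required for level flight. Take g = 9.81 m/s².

CL = 0.175

Level flight ⇒ L = W = m·g = 15300 × 9.81 = 1.5009×10^5 N.
q = ½ρv² = ½ × 0.811 × 233² = 22010 Pa.
CL = 2W/(ρv²S) = 2×1.5009×10^5/(0.811×233²×39) = 0.1748.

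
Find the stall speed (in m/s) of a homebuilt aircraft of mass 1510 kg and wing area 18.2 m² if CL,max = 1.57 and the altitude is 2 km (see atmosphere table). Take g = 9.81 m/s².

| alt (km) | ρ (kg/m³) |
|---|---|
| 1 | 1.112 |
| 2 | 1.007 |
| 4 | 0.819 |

V_stall = 32.1 m/s

At 2 km, from the table: ρ = 1.007 kg/m³.
Stall occurs when L = W at CL,max. W = mg = 1510 × 9.81 = 14810 N.
V_stall = √(2W/(ρ·S·CL,max)) = √(2 × 14810 / (1.007 × 18.2 × 1.57))
V_stall = √1030 = 32.1 m/s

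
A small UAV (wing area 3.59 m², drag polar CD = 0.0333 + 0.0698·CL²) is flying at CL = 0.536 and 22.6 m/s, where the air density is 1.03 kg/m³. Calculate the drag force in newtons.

CD = 0.0333 + 0.0698 × 0.536² = 0.05335
D = ½ρv²S·CD = ½ × 1.03 × 22.6² × 3.59 × 0.05335 = 50.4 N

D = 50.4 N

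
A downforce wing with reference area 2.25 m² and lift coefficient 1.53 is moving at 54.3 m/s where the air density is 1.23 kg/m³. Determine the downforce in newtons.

L = ½ρv²S·CL = ½ × 1.23 × 54.3² × 2.25 × 1.53 = 6240 N ≈ 6.24 kN

L = 6240 N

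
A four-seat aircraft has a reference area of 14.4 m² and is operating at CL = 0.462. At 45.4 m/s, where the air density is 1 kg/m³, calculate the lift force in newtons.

L = 6860 N

L = ½ρv²S·CL = ½ × 1 × 45.4² × 14.4 × 0.462 = 6860 N ≈ 6.86 kN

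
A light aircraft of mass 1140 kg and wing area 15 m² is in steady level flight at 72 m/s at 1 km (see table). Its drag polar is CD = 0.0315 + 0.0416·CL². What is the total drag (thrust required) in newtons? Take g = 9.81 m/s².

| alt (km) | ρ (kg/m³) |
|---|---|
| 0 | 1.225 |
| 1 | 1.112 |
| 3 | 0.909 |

At 1 km, from the table: ρ = 1.112 kg/m³.
In steady level flight, lift balances weight: W = mg = 1140 × 9.81 = 11183 N.
q = ½ρv² = ½ × 1.112 × 72² = 2882 Pa.
CL = 2W/(ρv²S) = 2×11183/(1.112×72²×15) = 0.2587.
CD = 0.0315 + 0.0416 × 0.2587² = 0.03428.
D = q·S·CD = 2882 × 15 × 0.03428 = 1482 N

D = 1480 N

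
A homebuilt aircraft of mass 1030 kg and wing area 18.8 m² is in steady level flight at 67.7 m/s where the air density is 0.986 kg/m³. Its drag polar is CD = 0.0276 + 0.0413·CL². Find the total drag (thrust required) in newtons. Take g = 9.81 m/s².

Weight W = mg = 1030 × 9.81 = 10104 N; in level flight L = W.
Dynamic pressure q = 0.5 × 0.986 × 67.7² = 2260 Pa.
CL = W/(q·S) = 10104 / (2260 × 18.8) = 0.2379.
CD = 0.0276 + 0.0413 × 0.2379² = 0.02994.
D = q·S·CD = 2260 × 18.8 × 0.02994 = 1272 N

D = 1270 N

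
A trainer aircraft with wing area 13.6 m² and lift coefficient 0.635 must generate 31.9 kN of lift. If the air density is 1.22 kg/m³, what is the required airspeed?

L = ½ρv²S·CL ⇒ v = √(2L/(ρ·S·CL))
v = √(2 × 31900 / (1.22 × 13.6 × 0.635)) = √6055 = 77.8 m/s

v = 77.8 m/s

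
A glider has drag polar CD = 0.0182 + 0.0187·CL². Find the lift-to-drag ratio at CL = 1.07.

L/D = 27

CD = 0.0182 + 0.0187 × 1.07² = 0.03961
L/D = CL/CD = 1.07 / 0.03961 = 27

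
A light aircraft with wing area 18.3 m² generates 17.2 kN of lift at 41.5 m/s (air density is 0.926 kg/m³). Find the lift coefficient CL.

CL = 1.18

From L = ½ρv²S·CL, rearranging gives CL = 2L/(ρv²S).
CL = 2 × 17200 / (0.926 × 41.5² × 18.3) = 1.18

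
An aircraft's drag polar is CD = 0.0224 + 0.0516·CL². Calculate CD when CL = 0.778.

CD = 0.0536

CD = 0.0224 + 0.0516 × 0.778² = 0.0224 + 0.03123 = 0.0536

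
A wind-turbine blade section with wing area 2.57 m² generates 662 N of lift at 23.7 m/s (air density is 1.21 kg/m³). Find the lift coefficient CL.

From L = ½ρv²S·CL, rearranging gives CL = 2L/(ρv²S).
CL = 2 × 662 / (1.21 × 23.7² × 2.57) = 0.758

CL = 0.758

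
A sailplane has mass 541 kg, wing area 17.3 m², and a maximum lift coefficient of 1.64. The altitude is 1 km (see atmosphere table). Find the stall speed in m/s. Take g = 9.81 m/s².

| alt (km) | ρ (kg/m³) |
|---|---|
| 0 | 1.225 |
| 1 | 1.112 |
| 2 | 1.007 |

At 1 km, from the table: ρ = 1.112 kg/m³.
Weight W = mg = 541 × 9.81 = 5307 N.
V_stall = √(2W/(ρ·S·CL,max)) = √(2 × 5307 / (1.112 × 17.3 × 1.64))
V_stall = √336.4 = 18.3 m/s

V_stall = 18.3 m/s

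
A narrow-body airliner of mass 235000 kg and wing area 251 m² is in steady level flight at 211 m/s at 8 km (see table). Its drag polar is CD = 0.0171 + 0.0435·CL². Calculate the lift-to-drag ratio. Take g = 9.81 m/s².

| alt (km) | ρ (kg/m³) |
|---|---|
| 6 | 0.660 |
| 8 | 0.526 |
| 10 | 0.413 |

L/D = 17.9

At 8 km, from the table: ρ = 0.526 kg/m³.
In steady level flight, lift balances weight: W = mg = 235000 × 9.81 = 2.3054×10^6 N.
Dynamic pressure q = 0.5 × 0.526 × 211² = 11710 Pa.
CL = W/(q·S) = 2.3054×10^6 / (11710 × 251) = 0.7844.
CD = 0.0171 + 0.0435 × 0.7844² = 0.04387.
L/D = CL/CD = 0.7844 / 0.04387 = 17.9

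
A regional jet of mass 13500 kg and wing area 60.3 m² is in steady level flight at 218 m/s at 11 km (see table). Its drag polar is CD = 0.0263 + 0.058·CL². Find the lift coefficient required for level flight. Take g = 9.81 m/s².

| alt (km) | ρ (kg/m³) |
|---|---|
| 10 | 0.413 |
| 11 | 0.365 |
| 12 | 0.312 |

At 11 km, from the table: ρ = 0.365 kg/m³.
Level flight ⇒ L = W = m·g = 13500 × 9.81 = 1.3244×10^5 N.
Dynamic pressure q = 0.5 × 0.365 × 218² = 8673 Pa.
CL = W/(q·S) = 1.3244×10^5 / (8673 × 60.3) = 0.2532.

CL = 0.253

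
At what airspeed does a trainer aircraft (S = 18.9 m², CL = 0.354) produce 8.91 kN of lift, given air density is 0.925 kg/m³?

v = 53.7 m/s

L = ½ρv²S·CL ⇒ v = √(2L/(ρ·S·CL))
v = √(2 × 8910 / (0.925 × 18.9 × 0.354)) = √2879 = 53.7 m/s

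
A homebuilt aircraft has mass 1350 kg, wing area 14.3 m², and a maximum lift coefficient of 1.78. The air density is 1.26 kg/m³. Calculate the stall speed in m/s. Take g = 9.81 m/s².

V_stall = 28.7 m/s

Stall occurs when L = W at CL,max. W = mg = 1350 × 9.81 = 13240 N.
V_stall = √(2W/(ρ·S·CL,max)) = √(2 × 13240 / (1.26 × 14.3 × 1.78))
V_stall = √825.9 = 28.7 m/s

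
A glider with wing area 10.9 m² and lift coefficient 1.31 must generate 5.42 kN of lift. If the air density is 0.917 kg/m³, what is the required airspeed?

L = ½ρv²S·CL ⇒ v = √(2L/(ρ·S·CL))
v = √(2 × 5420 / (0.917 × 10.9 × 1.31)) = √827.9 = 28.8 m/s

v = 28.8 m/s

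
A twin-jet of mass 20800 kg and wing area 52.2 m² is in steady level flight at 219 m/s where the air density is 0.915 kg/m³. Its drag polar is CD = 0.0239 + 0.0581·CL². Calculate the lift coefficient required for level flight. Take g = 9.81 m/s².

CL = 0.178

In steady level flight, lift balances weight: W = mg = 20800 × 9.81 = 2.0405×10^5 N.
Dynamic pressure q = 0.5 × 0.915 × 219² = 21940 Pa.
CL = W/(q·S) = 2.0405×10^5 / (21940 × 52.2) = 0.1781.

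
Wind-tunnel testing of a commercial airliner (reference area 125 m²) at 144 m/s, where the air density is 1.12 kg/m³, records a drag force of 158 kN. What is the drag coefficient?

CD = 0.109

From D = ½ρv²S·CD, rearranging gives CD = 2D/(ρv²S).
CD = 2 × 1.58×10^5 / (1.12 × 144² × 125) = 0.109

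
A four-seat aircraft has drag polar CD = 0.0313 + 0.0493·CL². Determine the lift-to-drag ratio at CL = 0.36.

CD = 0.0313 + 0.0493 × 0.36² = 0.03769
L/D = CL/CD = 0.36 / 0.03769 = 9.55

L/D = 9.55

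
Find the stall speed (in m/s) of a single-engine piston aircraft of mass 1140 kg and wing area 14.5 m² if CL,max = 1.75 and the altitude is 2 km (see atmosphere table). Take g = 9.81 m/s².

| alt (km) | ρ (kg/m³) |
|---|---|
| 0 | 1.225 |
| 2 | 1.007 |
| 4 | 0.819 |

At 2 km, from the table: ρ = 1.007 kg/m³.
Stall occurs when L = W at CL,max. W = mg = 1140 × 9.81 = 11180 N.
From L = ½ρV²S·CL,max = W: V_stall = √(2W/(ρSCL,max)) = √(2·11180/(1.007·14.5·1.75))
V_stall = √875.3 = 29.6 m/s

V_stall = 29.6 m/s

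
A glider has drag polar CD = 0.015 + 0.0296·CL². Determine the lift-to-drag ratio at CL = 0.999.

CD = 0.015 + 0.0296 × 0.999² = 0.04454
L/D = CL/CD = 0.999 / 0.04454 = 22.4

L/D = 22.4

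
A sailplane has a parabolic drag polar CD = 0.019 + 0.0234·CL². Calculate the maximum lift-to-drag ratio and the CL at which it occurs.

For CD = CD0 + K·CL², (L/D)max occurs at CL* = √(CD0/K) and equals 1/(2√(K·CD0)).
(L/D)max = 1/(2√(0.0234 × 0.019)) = 1/(2 × 0.02109) = 23.7
CL* = √(0.019/0.0234) = 0.901

(L/D)max = 23.7, at CL = 0.901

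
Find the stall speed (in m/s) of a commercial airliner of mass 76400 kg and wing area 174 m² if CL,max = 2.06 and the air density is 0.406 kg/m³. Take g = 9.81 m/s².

At stall, lift equals weight: L = W = m·g = 76400 × 9.81 = 7.495×10^5 N.
From L = ½ρV²S·CL,max = W: V_stall = √(2W/(ρSCL,max)) = √(2·7.495×10^5/(0.406·174·2.06))
V_stall = √10300 = 101 m/s

V_stall = 101 m/s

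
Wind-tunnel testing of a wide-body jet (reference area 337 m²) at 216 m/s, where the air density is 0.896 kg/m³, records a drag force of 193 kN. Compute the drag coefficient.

CD = 0.0274

From D = ½ρv²S·CD, rearranging gives CD = 2D/(ρv²S).
CD = 2 × 1.93×10^5 / (0.896 × 216² × 337) = 0.0274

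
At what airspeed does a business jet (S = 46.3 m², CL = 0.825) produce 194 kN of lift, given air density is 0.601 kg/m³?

L = ½ρv²S·CL ⇒ v = √(2L/(ρ·S·CL))
v = √(2 × 1.94×10^5 / (0.601 × 46.3 × 0.825)) = √16900 = 130 m/s

v = 130 m/s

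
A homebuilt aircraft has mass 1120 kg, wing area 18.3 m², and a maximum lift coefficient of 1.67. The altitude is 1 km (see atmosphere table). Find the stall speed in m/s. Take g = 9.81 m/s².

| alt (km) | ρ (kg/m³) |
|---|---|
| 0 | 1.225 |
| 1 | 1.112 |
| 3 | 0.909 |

V_stall = 25.4 m/s

At 1 km, from the table: ρ = 1.112 kg/m³.
At stall, lift equals weight: L = W = m·g = 1120 × 9.81 = 10990 N.
V_stall = √(2W/(ρ·S·CL,max)) = √(2 × 10990 / (1.112 × 18.3 × 1.67))
V_stall = √646.6 = 25.4 m/s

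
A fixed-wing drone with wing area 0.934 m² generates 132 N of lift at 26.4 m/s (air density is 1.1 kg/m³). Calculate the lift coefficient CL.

From L = ½ρv²S·CL, rearranging gives CL = 2L/(ρv²S).
CL = 2 × 132 / (1.1 × 26.4² × 0.934) = 0.369

CL = 0.369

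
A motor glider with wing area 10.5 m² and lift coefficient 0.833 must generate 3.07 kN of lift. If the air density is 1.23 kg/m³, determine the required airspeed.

L = ½ρv²S·CL ⇒ v = √(2L/(ρ·S·CL))
v = √(2 × 3070 / (1.23 × 10.5 × 0.833)) = √570.7 = 23.9 m/s

v = 23.9 m/s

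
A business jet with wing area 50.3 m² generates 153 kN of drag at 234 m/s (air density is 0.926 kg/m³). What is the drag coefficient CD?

From D = ½ρv²S·CD, rearranging gives CD = 2D/(ρv²S).
CD = 2 × 1.53×10^5 / (0.926 × 234² × 50.3) = 0.12

CD = 0.12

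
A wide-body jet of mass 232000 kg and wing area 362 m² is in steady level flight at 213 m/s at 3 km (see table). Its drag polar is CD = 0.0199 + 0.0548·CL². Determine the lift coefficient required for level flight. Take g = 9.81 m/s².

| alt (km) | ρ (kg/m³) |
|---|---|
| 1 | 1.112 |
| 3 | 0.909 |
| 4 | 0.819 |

At 3 km, from the table: ρ = 0.909 kg/m³.
Level flight ⇒ L = W = m·g = 232000 × 9.81 = 2.2759×10^6 N.
Dynamic pressure q = 0.5 × 0.909 × 213² = 20620 Pa.
CL = W/(q·S) = 2.2759×10^6 / (20620 × 362) = 0.3049.

CL = 0.305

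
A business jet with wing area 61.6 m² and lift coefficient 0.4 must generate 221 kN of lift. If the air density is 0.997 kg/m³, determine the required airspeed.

v = 134 m/s

L = ½ρv²S·CL ⇒ v = √(2L/(ρ·S·CL))
v = √(2 × 2.21×10^5 / (0.997 × 61.6 × 0.4)) = √17990 = 134 m/s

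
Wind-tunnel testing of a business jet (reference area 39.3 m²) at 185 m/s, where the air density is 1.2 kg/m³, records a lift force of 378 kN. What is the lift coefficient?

From L = ½ρv²S·CL, rearranging gives CL = 2L/(ρv²S).
CL = 2 × 3.78×10^5 / (1.2 × 185² × 39.3) = 0.468

CL = 0.468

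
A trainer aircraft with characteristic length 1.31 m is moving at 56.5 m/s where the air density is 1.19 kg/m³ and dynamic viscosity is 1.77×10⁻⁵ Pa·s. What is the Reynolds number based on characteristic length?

Re = 4.98×10^6

Re = ρ·v·c/μ = 1.19 × 56.5 × 1.31 / (1.77×10⁻⁵) = 4.98×10^6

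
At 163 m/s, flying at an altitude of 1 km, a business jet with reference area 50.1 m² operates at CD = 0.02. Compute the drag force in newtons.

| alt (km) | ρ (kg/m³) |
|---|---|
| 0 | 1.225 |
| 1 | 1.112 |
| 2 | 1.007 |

At 1 km, from the table: ρ = 1.112 kg/m³.
Dynamic pressure q = ½ρv² = ½ × 1.112 × 163² = 14770 Pa.
D = q·S·CD = 14770 × 50.1 × 0.02 = 14800 N ≈ 14.8 kN

D = 14800 N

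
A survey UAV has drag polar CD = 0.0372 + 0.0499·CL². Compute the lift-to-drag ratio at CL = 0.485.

CD = 0.0372 + 0.0499 × 0.485² = 0.04894
L/D = CL/CD = 0.485 / 0.04894 = 9.91

L/D = 9.91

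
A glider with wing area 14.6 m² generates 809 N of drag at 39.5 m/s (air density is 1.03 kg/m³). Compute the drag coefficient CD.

From D = ½ρv²S·CD, rearranging gives CD = 2D/(ρv²S).
CD = 2 × 809 / (1.03 × 39.5² × 14.6) = 0.069

CD = 0.069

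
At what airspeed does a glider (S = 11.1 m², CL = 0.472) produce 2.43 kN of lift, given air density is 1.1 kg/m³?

v = 29 m/s

L = ½ρv²S·CL ⇒ v = √(2L/(ρ·S·CL))
v = √(2 × 2430 / (1.1 × 11.1 × 0.472)) = √843.3 = 29 m/s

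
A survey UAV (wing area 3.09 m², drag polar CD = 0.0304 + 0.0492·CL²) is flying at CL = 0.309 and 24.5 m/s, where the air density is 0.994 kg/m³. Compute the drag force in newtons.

D = 32.4 N

CD = 0.0304 + 0.0492 × 0.309² = 0.0351
D = ½ρv²S·CD = ½ × 0.994 × 24.5² × 3.09 × 0.0351 = 32.4 N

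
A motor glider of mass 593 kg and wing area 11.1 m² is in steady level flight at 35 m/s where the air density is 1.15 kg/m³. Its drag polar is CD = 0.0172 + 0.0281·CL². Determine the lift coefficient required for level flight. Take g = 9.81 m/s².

In steady level flight, lift balances weight: W = mg = 593 × 9.81 = 5817.3 N.
q = ½ρv² = ½ × 1.15 × 35² = 704.4 Pa.
CL = W/(q·S) = 5817.3 / (704.4 × 11.1) = 0.744.

CL = 0.744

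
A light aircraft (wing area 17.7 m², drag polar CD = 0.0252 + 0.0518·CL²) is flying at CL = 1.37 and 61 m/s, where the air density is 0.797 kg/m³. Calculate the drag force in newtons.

D = 3210 N

CD = 0.0252 + 0.0518 × 1.37² = 0.1224
D = ½ρv²S·CD = ½ × 0.797 × 61² × 17.7 × 0.1224 = 3210 N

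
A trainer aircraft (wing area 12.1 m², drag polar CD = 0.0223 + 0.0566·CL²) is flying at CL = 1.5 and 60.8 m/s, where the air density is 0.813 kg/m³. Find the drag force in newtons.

D = 2720 N

CD = 0.0223 + 0.0566 × 1.5² = 0.1497
D = ½ρv²S·CD = ½ × 0.813 × 60.8² × 12.1 × 0.1497 = 2720 N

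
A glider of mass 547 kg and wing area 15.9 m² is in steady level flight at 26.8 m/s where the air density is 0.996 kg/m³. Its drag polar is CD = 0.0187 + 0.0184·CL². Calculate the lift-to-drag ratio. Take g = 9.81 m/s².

L/D = 26.9

Weight W = mg = 547 × 9.81 = 5366.1 N; in level flight L = W.
q = ½ρv² = ½ × 0.996 × 26.8² = 357.7 Pa.
Required CL = L/(qS) = 5366.1/(357.7·15.9) = 0.9435.
CD = 0.0187 + 0.0184 × 0.9435² = 0.03508.
L/D = CL/CD = 0.9435 / 0.03508 = 26.9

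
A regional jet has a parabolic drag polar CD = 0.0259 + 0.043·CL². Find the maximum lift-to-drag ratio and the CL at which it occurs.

For CD = CD0 + K·CL², (L/D)max occurs at CL* = √(CD0/K) and equals 1/(2√(K·CD0)).
(L/D)max = 1/(2√(0.043 × 0.0259)) = 1/(2 × 0.03337) = 15
CL* = √(0.0259/0.043) = 0.776

(L/D)max = 15, at CL = 0.776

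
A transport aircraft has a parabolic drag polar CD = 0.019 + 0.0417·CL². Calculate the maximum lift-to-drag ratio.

For CD = CD0 + K·CL², (L/D)max occurs at CL* = √(CD0/K) and equals 1/(2√(K·CD0)).
(L/D)max = 1/(2√(0.0417 × 0.019)) = 1/(2 × 0.02815) = 17.8

(L/D)max = 17.8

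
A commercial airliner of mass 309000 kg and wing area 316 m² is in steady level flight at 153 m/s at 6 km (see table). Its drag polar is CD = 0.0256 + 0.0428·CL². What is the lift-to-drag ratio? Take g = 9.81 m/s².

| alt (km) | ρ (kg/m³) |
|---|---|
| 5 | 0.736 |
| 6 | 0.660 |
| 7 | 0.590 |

At 6 km, from the table: ρ = 0.660 kg/m³.
In steady level flight, lift balances weight: W = mg = 309000 × 9.81 = 3.0313×10^6 N.
Dynamic pressure q = 0.5 × 0.66 × 153² = 7725 Pa.
CL = 2W/(ρv²S) = 2×3.0313×10^6/(0.66×153²×316) = 1.242.
CD = 0.0256 + 0.0428 × 1.242² = 0.0916.
L/D = CL/CD = 1.242 / 0.0916 = 13.6

L/D = 13.6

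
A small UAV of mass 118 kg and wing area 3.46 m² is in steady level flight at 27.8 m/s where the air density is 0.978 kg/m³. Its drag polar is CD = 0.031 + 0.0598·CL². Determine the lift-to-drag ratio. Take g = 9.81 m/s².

Level flight ⇒ L = W = m·g = 118 × 9.81 = 1157.6 N.
Dynamic pressure q = 0.5 × 0.978 × 27.8² = 377.9 Pa.
CL = 2W/(ρv²S) = 2×1157.6/(0.978×27.8²×3.46) = 0.8853.
CD = 0.031 + 0.0598 × 0.8853² = 0.07787.
L/D = CL/CD = 0.8853 / 0.07787 = 11.4

L/D = 11.4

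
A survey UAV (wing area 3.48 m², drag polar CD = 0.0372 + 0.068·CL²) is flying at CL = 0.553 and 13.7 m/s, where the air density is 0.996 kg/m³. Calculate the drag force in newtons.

D = 18.9 N

CD = 0.0372 + 0.068 × 0.553² = 0.058
D = ½ρv²S·CD = ½ × 0.996 × 13.7² × 3.48 × 0.058 = 18.9 N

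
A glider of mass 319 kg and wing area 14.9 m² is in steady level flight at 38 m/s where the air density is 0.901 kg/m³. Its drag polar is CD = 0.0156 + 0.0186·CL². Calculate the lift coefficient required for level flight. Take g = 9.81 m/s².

CL = 0.323

Weight W = mg = 319 × 9.81 = 3129.4 N; in level flight L = W.
q = ½ρv² = ½ × 0.901 × 38² = 650.5 Pa.
Required CL = L/(qS) = 3129.4/(650.5·14.9) = 0.3229.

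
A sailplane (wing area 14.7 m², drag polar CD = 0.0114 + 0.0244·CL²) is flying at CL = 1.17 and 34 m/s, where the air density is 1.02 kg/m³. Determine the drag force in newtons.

D = 388 N

CD = 0.0114 + 0.0244 × 1.17² = 0.0448
D = ½ρv²S·CD = ½ × 1.02 × 34² × 14.7 × 0.0448 = 388 N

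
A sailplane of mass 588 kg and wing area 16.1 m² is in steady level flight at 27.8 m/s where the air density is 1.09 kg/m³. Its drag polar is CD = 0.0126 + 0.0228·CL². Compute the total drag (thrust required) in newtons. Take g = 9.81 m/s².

Level flight ⇒ L = W = m·g = 588 × 9.81 = 5768.3 N.
Dynamic pressure q = 0.5 × 1.09 × 27.8² = 421.2 Pa.
Required CL = L/(qS) = 5768.3/(421.2·16.1) = 0.8506.
CD = 0.0126 + 0.0228 × 0.8506² = 0.0291.
D = q·S·CD = 421.2 × 16.1 × 0.0291 = 197.3 N

D = 197 N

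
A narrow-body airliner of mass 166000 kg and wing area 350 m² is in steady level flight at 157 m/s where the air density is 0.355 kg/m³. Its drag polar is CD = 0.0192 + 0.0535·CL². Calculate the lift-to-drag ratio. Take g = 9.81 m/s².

L/D = 13.3

In steady level flight, lift balances weight: W = mg = 166000 × 9.81 = 1.6285×10^6 N.
q = ½ρv² = ½ × 0.355 × 157² = 4375 Pa.
CL = W/(q·S) = 1.6285×10^6 / (4375 × 350) = 1.063.
CD = 0.0192 + 0.0535 × 1.063² = 0.0797.
L/D = CL/CD = 1.063 / 0.0797 = 13.3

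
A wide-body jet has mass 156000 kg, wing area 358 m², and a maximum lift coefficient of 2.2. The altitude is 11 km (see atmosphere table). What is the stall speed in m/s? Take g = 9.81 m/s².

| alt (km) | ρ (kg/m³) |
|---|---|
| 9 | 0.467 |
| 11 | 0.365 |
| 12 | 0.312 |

At 11 km, from the table: ρ = 0.365 kg/m³.
Weight W = mg = 156000 × 9.81 = 1.53×10^6 N.
From L = ½ρV²S·CL,max = W: V_stall = √(2W/(ρSCL,max)) = √(2·1.53×10^6/(0.365·358·2.2))
V_stall = √10650 = 103 m/s

V_stall = 103 m/s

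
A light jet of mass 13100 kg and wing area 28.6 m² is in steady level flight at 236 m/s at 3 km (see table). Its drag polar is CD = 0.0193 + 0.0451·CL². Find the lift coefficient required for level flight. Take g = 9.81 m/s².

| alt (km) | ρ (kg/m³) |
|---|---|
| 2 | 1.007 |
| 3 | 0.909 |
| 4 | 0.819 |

At 3 km, from the table: ρ = 0.909 kg/m³.
Weight W = mg = 13100 × 9.81 = 1.2851×10^5 N; in level flight L = W.
q = ½ρv² = ½ × 0.909 × 236² = 25310 Pa.
CL = W/(q·S) = 1.2851×10^5 / (25310 × 28.6) = 0.1775.

CL = 0.178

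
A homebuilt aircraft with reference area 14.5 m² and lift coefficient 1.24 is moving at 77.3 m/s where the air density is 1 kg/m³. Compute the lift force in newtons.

L = 53700 N

L = ½ρv²S·CL = ½ × 1 × 77.3² × 14.5 × 1.24 = 53700 N ≈ 53.7 kN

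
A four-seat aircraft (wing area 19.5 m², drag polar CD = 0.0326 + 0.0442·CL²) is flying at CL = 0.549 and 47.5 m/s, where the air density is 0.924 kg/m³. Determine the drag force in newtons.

D = 933 N

CD = 0.0326 + 0.0442 × 0.549² = 0.04592
D = ½ρv²S·CD = ½ × 0.924 × 47.5² × 19.5 × 0.04592 = 933 N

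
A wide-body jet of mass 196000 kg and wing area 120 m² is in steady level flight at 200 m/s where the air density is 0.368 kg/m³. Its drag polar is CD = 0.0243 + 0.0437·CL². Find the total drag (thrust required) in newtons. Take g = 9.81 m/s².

Weight W = mg = 196000 × 9.81 = 1.9228×10^6 N; in level flight L = W.
Dynamic pressure q = 0.5 × 0.368 × 200² = 7360 Pa.
CL = W/(q·S) = 1.9228×10^6 / (7360 × 120) = 2.177.
CD = 0.0243 + 0.0437 × 2.177² = 0.2314.
D = q·S·CD = 7360 × 120 × 0.2314 = 2.044×10^5 N

D = 2.04×10^5 N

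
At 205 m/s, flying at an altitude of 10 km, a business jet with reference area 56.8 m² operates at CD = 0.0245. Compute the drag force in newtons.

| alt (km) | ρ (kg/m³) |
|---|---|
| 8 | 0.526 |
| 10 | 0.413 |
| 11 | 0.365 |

D = 12100 N

At 10 km, from the table: ρ = 0.413 kg/m³.
Dynamic pressure q = ½ρv² = ½ × 0.413 × 205² = 8678 Pa.
D = q·S·CD = 8678 × 56.8 × 0.0245 = 12100 N ≈ 12.1 kN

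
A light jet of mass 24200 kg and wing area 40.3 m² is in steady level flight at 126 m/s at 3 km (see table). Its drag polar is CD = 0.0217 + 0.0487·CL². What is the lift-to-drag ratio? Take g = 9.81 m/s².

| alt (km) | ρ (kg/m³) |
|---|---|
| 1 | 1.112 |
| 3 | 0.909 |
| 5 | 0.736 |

At 3 km, from the table: ρ = 0.909 kg/m³.
Weight W = mg = 24200 × 9.81 = 2.374×10^5 N; in level flight L = W.
q = ½ρv² = ½ × 0.909 × 126² = 7216 Pa.
CL = W/(q·S) = 2.374×10^5 / (7216 × 40.3) = 0.8164.
CD = 0.0217 + 0.0487 × 0.8164² = 0.05416.
L/D = CL/CD = 0.8164 / 0.05416 = 15.1

L/D = 15.1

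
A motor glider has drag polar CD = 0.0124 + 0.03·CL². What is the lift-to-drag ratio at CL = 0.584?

L/D = 25.8

CD = 0.0124 + 0.03 × 0.584² = 0.02263
L/D = CL/CD = 0.584 / 0.02263 = 25.8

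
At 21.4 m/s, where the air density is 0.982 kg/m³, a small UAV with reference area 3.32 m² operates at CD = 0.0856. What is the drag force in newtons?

Dynamic pressure q = ½ρv² = ½ × 0.982 × 21.4² = 224.9 Pa.
D = q·S·CD = 224.9 × 3.32 × 0.0856 = 63.9 N

D = 63.9 N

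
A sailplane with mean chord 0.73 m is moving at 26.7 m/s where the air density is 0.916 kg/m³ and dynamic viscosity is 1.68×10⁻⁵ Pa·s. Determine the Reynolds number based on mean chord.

Re = 1.06×10^6

Re = ρ·v·c/μ = 0.916 × 26.7 × 0.73 / (1.68×10⁻⁵) = 1.06×10^6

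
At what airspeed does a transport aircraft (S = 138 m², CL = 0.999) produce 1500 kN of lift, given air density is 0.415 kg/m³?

L = ½ρv²S·CL ⇒ v = √(2L/(ρ·S·CL))
v = √(2 × 1.5×10^6 / (0.415 × 138 × 0.999)) = √52440 = 229 m/s

v = 229 m/s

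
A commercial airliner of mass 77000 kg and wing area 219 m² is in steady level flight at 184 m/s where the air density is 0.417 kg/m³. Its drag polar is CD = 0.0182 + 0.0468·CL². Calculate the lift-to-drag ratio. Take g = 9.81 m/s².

In steady level flight, lift balances weight: W = mg = 77000 × 9.81 = 7.5537×10^5 N.
q = ½ρv² = ½ × 0.417 × 184² = 7059 Pa.
CL = W/(q·S) = 7.5537×10^5 / (7059 × 219) = 0.4886.
CD = 0.0182 + 0.0468 × 0.4886² = 0.02937.
L/D = CL/CD = 0.4886 / 0.02937 = 16.6

L/D = 16.6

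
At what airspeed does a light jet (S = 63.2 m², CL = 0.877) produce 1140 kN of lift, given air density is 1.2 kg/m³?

L = ½ρv²S·CL ⇒ v = √(2L/(ρ·S·CL))
v = √(2 × 1.14×10^6 / (1.2 × 63.2 × 0.877)) = √34280 = 185 m/s

v = 185 m/s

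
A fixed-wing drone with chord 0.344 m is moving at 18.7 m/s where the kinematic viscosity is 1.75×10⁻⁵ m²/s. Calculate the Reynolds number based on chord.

Re = 3.68×10^5

Re = v·c/ν = 18.7 × 0.344 / (1.75×10⁻⁵) = 3.68×10^5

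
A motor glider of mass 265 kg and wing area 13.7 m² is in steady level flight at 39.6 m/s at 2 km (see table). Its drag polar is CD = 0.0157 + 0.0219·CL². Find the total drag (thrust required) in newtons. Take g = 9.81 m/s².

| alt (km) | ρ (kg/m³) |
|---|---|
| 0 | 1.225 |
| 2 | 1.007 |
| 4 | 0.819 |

D = 184 N

At 2 km, from the table: ρ = 1.007 kg/m³.
In steady level flight, lift balances weight: W = mg = 265 × 9.81 = 2599.7 N.
Dynamic pressure q = 0.5 × 1.007 × 39.6² = 789.6 Pa.
CL = W/(q·S) = 2599.7 / (789.6 × 13.7) = 0.2403.
CD = 0.0157 + 0.0219 × 0.2403² = 0.01696.
D = q·S·CD = 789.6 × 13.7 × 0.01696 = 183.5 N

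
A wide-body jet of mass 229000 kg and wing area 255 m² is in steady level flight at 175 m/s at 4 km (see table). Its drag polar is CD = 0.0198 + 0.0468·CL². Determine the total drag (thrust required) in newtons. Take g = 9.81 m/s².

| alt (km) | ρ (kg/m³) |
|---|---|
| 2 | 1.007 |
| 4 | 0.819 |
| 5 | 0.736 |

D = 1.37×10^5 N

At 4 km, from the table: ρ = 0.819 kg/m³.
In steady level flight, lift balances weight: W = mg = 229000 × 9.81 = 2.2465×10^6 N.
Dynamic pressure q = 0.5 × 0.819 × 175² = 12540 Pa.
CL = W/(q·S) = 2.2465×10^6 / (12540 × 255) = 0.7025.
CD = 0.0198 + 0.0468 × 0.7025² = 0.04289.
D = q·S·CD = 12540 × 255 × 0.04289 = 1.372×10^5 N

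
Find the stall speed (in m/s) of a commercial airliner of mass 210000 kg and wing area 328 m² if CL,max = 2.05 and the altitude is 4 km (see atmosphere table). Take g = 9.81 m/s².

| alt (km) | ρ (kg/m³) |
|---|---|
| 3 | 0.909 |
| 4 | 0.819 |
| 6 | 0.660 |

V_stall = 86.5 m/s

At 4 km, from the table: ρ = 0.819 kg/m³.
At stall, lift equals weight: L = W = m·g = 210000 × 9.81 = 2.06×10^6 N.
From L = ½ρV²S·CL,max = W: V_stall = √(2W/(ρSCL,max)) = √(2·2.06×10^6/(0.819·328·2.05))
V_stall = √7482 = 86.5 m/s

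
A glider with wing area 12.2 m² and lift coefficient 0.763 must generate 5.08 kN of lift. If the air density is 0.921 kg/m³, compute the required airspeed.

v = 34.4 m/s

L = ½ρv²S·CL ⇒ v = √(2L/(ρ·S·CL))
v = √(2 × 5080 / (0.921 × 12.2 × 0.763)) = √1185 = 34.4 m/s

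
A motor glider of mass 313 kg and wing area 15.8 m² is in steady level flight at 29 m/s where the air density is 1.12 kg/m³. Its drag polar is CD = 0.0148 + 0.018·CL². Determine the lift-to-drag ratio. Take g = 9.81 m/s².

L/D = 23.1

Weight W = mg = 313 × 9.81 = 3070.5 N; in level flight L = W.
q = ½ρv² = ½ × 1.12 × 29² = 471 Pa.
Required CL = L/(qS) = 3070.5/(471·15.8) = 0.4126.
CD = 0.0148 + 0.018 × 0.4126² = 0.01786.
L/D = CL/CD = 0.4126 / 0.01786 = 23.1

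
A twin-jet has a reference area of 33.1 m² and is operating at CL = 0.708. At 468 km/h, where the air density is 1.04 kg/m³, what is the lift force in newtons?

L = 2.06×10^5 N

Convert speed: v = 468 km/h ÷ 3.6 = 130 m/s.
L = ½ρv²S·CL = ½ × 1.04 × 130² × 33.1 × 0.708 = 2.06×10^5 N ≈ 206 kN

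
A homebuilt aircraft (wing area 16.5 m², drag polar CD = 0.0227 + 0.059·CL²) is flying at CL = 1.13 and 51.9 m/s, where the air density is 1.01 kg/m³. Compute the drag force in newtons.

D = 2200 N

CD = 0.0227 + 0.059 × 1.13² = 0.09804
D = ½ρv²S·CD = ½ × 1.01 × 51.9² × 16.5 × 0.09804 = 2200 N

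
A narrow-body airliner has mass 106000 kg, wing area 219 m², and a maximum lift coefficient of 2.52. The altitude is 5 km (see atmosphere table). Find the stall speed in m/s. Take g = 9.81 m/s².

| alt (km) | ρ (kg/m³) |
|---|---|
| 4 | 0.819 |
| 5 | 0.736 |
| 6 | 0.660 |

V_stall = 71.6 m/s

At 5 km, from the table: ρ = 0.736 kg/m³.
Weight W = mg = 106000 × 9.81 = 1.04×10^6 N.
From L = ½ρV²S·CL,max = W: V_stall = √(2W/(ρSCL,max)) = √(2·1.04×10^6/(0.736·219·2.52))
V_stall = √5120 = 71.6 m/s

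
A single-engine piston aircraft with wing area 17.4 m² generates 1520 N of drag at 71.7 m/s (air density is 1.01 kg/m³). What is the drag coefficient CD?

From D = ½ρv²S·CD, rearranging gives CD = 2D/(ρv²S).
CD = 2 × 1520 / (1.01 × 71.7² × 17.4) = 0.0336

CD = 0.0336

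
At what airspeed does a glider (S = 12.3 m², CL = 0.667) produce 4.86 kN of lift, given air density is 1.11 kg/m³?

v = 32.7 m/s

L = ½ρv²S·CL ⇒ v = √(2L/(ρ·S·CL))
v = √(2 × 4860 / (1.11 × 12.3 × 0.667)) = √1067 = 32.7 m/s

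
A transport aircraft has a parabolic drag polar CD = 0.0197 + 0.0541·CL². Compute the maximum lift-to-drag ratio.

For CD = CD0 + K·CL², (L/D)max occurs at CL* = √(CD0/K) and equals 1/(2√(K·CD0)).
(L/D)max = 1/(2√(0.0541 × 0.0197)) = 1/(2 × 0.03265) = 15.3

(L/D)max = 15.3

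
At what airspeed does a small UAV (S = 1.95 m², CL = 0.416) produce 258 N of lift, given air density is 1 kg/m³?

L = ½ρv²S·CL ⇒ v = √(2L/(ρ·S·CL))
v = √(2 × 258 / (1 × 1.95 × 0.416)) = √636.1 = 25.2 m/s

v = 25.2 m/s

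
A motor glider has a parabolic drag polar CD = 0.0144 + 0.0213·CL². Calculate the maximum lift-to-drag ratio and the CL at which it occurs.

(L/D)max = 28.5, at CL = 0.822

For CD = CD0 + K·CL², (L/D)max occurs at CL* = √(CD0/K) and equals 1/(2√(K·CD0)).
(L/D)max = 1/(2√(0.0213 × 0.0144)) = 1/(2 × 0.01751) = 28.5
CL* = √(0.0144/0.0213) = 0.822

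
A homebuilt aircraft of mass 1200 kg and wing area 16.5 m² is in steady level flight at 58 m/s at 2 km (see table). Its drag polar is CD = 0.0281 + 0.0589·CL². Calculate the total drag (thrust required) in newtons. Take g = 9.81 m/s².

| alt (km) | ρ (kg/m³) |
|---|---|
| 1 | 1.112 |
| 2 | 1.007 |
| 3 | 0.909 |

At 2 km, from the table: ρ = 1.007 kg/m³.
Level flight ⇒ L = W = m·g = 1200 × 9.81 = 11772 N.
Dynamic pressure q = 0.5 × 1.007 × 58² = 1694 Pa.
Required CL = L/(qS) = 11772/(1694·16.5) = 0.4212.
CD = 0.0281 + 0.0589 × 0.4212² = 0.03855.
D = q·S·CD = 1694 × 16.5 × 0.03855 = 1077 N

D = 1080 N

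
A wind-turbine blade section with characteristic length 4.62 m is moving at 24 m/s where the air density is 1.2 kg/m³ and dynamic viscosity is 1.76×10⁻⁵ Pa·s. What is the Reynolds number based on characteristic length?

Re = ρ·v·c/μ = 1.2 × 24 × 4.62 / (1.76×10⁻⁵) = 7.56×10^6

Re = 7.56×10^6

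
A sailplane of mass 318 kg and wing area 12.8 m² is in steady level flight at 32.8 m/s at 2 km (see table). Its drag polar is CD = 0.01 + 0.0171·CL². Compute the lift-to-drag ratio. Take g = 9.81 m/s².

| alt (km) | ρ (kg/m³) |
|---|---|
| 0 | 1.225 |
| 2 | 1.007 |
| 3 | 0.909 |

At 2 km, from the table: ρ = 1.007 kg/m³.
Weight W = mg = 318 × 9.81 = 3119.6 N; in level flight L = W.
q = ½ρv² = ½ × 1.007 × 32.8² = 541.7 Pa.
Required CL = L/(qS) = 3119.6/(541.7·12.8) = 0.4499.
CD = 0.01 + 0.0171 × 0.4499² = 0.01346.
L/D = CL/CD = 0.4499 / 0.01346 = 33.4

L/D = 33.4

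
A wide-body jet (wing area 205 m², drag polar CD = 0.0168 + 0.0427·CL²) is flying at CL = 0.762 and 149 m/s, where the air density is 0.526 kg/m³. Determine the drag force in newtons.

D = 49800 N

CD = 0.0168 + 0.0427 × 0.762² = 0.04159
D = ½ρv²S·CD = ½ × 0.526 × 149² × 205 × 0.04159 = 49800 N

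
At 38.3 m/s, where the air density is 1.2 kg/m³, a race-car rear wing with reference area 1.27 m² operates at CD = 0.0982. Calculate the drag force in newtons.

D = 110 N

Dynamic pressure q = ½ρv² = ½ × 1.2 × 38.3² = 880.1 Pa.
D = q·S·CD = 880.1 × 1.27 × 0.0982 = 110 N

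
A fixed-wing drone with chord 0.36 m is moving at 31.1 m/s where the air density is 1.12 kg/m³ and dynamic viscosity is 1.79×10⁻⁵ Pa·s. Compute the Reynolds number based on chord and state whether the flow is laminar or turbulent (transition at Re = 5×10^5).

Re = 7.01×10^5 (turbulent)

Re = ρ·v·c/μ = 1.12 × 31.1 × 0.36 / (1.79×10⁻⁵) = 7.01×10^5
Since 7.01×10^5 > 5×10^5, the flow is turbulent.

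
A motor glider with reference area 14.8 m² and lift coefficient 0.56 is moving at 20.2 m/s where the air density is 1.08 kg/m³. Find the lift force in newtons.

Dynamic pressure q = ½ρv² = ½ × 1.08 × 20.2² = 220.3 Pa.
L = q·S·CL = 220.3 × 14.8 × 0.56 = 1830 N

L = 1830 N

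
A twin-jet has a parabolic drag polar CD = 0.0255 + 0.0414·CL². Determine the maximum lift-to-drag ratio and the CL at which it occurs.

For CD = CD0 + K·CL², (L/D)max occurs at CL* = √(CD0/K) and equals 1/(2√(K·CD0)).
(L/D)max = 1/(2√(0.0414 × 0.0255)) = 1/(2 × 0.03249) = 15.4
CL* = √(0.0255/0.0414) = 0.785

(L/D)max = 15.4, at CL = 0.785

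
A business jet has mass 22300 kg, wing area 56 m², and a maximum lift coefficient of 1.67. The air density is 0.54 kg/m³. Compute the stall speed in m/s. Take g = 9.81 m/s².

V_stall = 93.1 m/s

Stall occurs when L = W at CL,max. W = mg = 22300 × 9.81 = 2.188×10^5 N.
V_stall = √(2W/(ρ·S·CL,max)) = √(2 × 2.188×10^5 / (0.54 × 56 × 1.67))
V_stall = √8664 = 93.1 m/s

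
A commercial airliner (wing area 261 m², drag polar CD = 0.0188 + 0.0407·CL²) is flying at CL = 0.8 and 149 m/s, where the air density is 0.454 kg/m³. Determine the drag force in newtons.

D = 59000 N

CD = 0.0188 + 0.0407 × 0.8² = 0.04485
D = ½ρv²S·CD = ½ × 0.454 × 149² × 261 × 0.04485 = 59000 N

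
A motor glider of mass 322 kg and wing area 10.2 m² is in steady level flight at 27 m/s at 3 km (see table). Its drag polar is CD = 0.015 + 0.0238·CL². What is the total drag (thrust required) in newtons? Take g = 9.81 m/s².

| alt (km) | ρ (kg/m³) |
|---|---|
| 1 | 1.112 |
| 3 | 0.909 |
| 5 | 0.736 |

D = 121 N

At 3 km, from the table: ρ = 0.909 kg/m³.
Weight W = mg = 322 × 9.81 = 3158.8 N; in level flight L = W.
q = ½ρv² = ½ × 0.909 × 27² = 331.3 Pa.
CL = W/(q·S) = 3158.8 / (331.3 × 10.2) = 0.9347.
CD = 0.015 + 0.0238 × 0.9347² = 0.03579.
D = q·S·CD = 331.3 × 10.2 × 0.03579 = 121 N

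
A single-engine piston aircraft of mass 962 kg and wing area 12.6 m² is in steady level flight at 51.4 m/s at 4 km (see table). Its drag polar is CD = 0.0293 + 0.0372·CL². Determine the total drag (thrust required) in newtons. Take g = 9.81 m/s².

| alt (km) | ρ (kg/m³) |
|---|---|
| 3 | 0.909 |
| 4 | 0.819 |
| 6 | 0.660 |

At 4 km, from the table: ρ = 0.819 kg/m³.
Level flight ⇒ L = W = m·g = 962 × 9.81 = 9437.2 N.
q = ½ρv² = ½ × 0.819 × 51.4² = 1082 Pa.
CL = 2W/(ρv²S) = 2×9437.2/(0.819×51.4²×12.6) = 0.6923.
CD = 0.0293 + 0.0372 × 0.6923² = 0.04713.
D = q·S·CD = 1082 × 12.6 × 0.04713 = 642.5 N

D = 642 N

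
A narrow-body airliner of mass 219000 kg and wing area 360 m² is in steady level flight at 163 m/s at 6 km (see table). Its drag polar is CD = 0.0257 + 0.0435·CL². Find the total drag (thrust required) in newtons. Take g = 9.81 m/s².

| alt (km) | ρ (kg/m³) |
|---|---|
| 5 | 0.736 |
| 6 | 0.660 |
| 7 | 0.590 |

D = 1.45×10^5 N

At 6 km, from the table: ρ = 0.660 kg/m³.
Level flight ⇒ L = W = m·g = 219000 × 9.81 = 2.1484×10^6 N.
q = ½ρv² = ½ × 0.66 × 163² = 8768 Pa.
CL = W/(q·S) = 2.1484×10^6 / (8768 × 360) = 0.6806.
CD = 0.0257 + 0.0435 × 0.6806² = 0.04585.
D = q·S·CD = 8768 × 360 × 0.04585 = 1.447×10^5 N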